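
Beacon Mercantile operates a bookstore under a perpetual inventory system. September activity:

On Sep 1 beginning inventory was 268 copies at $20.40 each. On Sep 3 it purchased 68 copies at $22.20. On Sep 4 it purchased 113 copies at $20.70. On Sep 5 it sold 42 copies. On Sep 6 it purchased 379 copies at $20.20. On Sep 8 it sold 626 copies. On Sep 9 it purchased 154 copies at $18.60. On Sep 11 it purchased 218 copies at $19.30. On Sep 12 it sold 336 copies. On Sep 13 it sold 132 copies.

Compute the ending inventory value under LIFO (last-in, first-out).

Ending inventory = $1,305.60

Sep 5, 42 sold [LIFO — newest first]: 42 @ $20.70 = $869.40
Sep 8, 626 sold [LIFO — newest first]: 379 @ $20.20 + 71 @ $20.70 + 68 @ $22.20 + 108 @ $20.40 = $12,838.30
Sep 12, 336 sold [LIFO — newest first]: 218 @ $19.30 + 118 @ $18.60 = $6,402.20
Sep 13, 132 sold [LIFO — newest first]: 36 @ $18.60 + 96 @ $20.40 = $2,628.00
Total COGS = $869.40 + $12,838.30 + $6,402.20 + $2,628.00 = $22,737.90
Ending inventory: 64 @ $20.40 = $1,305.60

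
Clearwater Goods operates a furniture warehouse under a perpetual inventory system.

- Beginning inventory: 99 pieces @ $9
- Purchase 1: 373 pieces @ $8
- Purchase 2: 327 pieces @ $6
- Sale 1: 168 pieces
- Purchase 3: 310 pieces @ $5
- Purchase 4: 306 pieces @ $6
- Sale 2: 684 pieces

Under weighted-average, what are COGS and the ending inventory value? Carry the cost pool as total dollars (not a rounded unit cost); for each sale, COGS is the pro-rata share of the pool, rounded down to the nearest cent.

COGS = $5,613.07; ending inventory = $3,609.93

After Beginning: 99 on hand, pool $891.00 (≈ $9.0000 each)
After Purchase 1: 472 on hand, pool $3,875.00 (≈ $8.2097 each)
After Purchase 2: 799 on hand, pool $5,837.00 (≈ $7.3054 each)
Sale 1, sell 168: 168/799 × $5,837.00 → $1,227.30
After Purchase 3: 941 on hand, pool $6,159.70 (≈ $6.5459 each)
After Purchase 4: 1247 on hand, pool $7,995.70 (≈ $6.4119 each)
Sale 2, sell 684: 684/1247 × $7,995.70 → $4,385.77
Total COGS = $1,227.30 + $4,385.77 = $5,613.07
Ending inventory (cost pool remaining) = $3,609.93
Check: goods available $9,223.00 = COGS $5,613.07 + ending $3,609.93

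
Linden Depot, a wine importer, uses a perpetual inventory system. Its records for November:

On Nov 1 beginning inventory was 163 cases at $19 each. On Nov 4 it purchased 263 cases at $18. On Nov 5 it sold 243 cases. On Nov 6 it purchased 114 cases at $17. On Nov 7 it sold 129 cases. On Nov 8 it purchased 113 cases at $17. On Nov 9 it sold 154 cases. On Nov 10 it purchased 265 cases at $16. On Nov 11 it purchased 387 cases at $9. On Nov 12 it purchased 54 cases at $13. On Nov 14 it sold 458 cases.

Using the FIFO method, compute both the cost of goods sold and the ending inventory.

Nov 5, 243 sold [FIFO — oldest first]: 163 @ $19 + 80 @ $18 = $4,537
Nov 7, 129 sold [FIFO — oldest first]: 129 @ $18 = $2,322
Nov 9, 154 sold [FIFO — oldest first]: 54 @ $18 + 100 @ $17 = $2,672
Nov 14, 458 sold [FIFO — oldest first]: 14 @ $17 + 113 @ $17 + 265 @ $16 + 66 @ $9 = $6,993
Total COGS = $4,537 + $2,322 + $2,672 + $6,993 = $16,524
Ending inventory: 321 @ $9 + 54 @ $13 = $3,591
Check: goods available $20,115 = COGS $16,524 + ending $3,591

COGS = $16,524; ending inventory = $3,591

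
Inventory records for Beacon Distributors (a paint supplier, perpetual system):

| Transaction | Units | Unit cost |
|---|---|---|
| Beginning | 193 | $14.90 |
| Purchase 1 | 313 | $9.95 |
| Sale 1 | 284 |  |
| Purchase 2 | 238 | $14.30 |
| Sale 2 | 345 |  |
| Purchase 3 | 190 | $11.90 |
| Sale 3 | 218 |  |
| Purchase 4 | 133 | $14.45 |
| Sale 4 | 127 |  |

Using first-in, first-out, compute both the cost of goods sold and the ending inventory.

COGS = $12,232.45; ending inventory = $1,343.85

Sale 1 (284) [FIFO — oldest first]: 193 @ $14.90 + 91 @ $9.95 = $3,781.15
Sale 2 (345) [FIFO — oldest first]: 222 @ $9.95 + 123 @ $14.30 = $3,967.80
Sale 3 (218) [FIFO — oldest first]: 115 @ $14.30 + 103 @ $11.90 = $2,870.20
Sale 4 (127) [FIFO — oldest first]: 87 @ $11.90 + 40 @ $14.45 = $1,613.30
Total COGS = $3,781.15 + $3,967.80 + $2,870.20 + $1,613.30 = $12,232.45
Ending inventory: 93 @ $14.45 = $1,343.85
Check: goods available $13,576.30 = COGS $12,232.45 + ending $1,343.85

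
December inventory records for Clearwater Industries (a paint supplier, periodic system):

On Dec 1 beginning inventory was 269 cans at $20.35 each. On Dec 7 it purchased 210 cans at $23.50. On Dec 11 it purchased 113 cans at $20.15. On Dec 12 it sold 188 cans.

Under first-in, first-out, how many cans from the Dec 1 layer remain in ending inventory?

Dec 12, 188 sold [FIFO — oldest first]: 188 @ $20.35 = $3,825.80
Ending inventory: 81 @ $20.35 + 210 @ $23.50 + 113 @ $20.15 = $8,860.30

81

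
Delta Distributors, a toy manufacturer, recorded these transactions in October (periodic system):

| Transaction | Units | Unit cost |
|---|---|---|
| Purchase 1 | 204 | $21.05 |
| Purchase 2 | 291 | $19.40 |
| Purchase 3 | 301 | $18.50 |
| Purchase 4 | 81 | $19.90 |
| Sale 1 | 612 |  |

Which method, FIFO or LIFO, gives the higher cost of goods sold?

FIFO COGS: 204 @ $21.05 + 291 @ $19.40 + 117 @ $18.50 = $12,104.10
LIFO COGS: 81 @ $19.90 + 301 @ $18.50 + 230 @ $19.40 = $11,642.40

FIFO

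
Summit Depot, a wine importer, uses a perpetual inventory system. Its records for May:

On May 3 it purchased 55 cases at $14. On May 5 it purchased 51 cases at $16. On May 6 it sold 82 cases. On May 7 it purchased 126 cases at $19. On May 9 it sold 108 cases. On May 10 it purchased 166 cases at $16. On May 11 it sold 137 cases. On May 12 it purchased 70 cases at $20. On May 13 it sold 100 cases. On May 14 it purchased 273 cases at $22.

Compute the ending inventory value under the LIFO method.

May 6, 82 sold [LIFO — newest first]: 51 @ $16 + 31 @ $14 = $1,250
May 9, 108 sold [LIFO — newest first]: 108 @ $19 = $2,052
May 11, 137 sold [LIFO — newest first]: 137 @ $16 = $2,192
May 13, 100 sold [LIFO — newest first]: 70 @ $20 + 29 @ $16 + 1 @ $19 = $1,883
Total COGS = $1,250 + $2,052 + $2,192 + $1,883 = $7,377
Ending inventory: 24 @ $14 + 17 @ $19 + 273 @ $22 = $6,665

Ending inventory = $6,665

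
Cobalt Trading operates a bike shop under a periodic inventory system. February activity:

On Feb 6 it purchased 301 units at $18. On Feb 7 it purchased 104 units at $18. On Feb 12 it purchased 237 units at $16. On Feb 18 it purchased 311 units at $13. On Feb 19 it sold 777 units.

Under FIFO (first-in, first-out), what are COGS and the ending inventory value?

COGS = $12,837; ending inventory = $2,288

Feb 19, 777 sold [FIFO — oldest first]: 301 @ $18 + 104 @ $18 + 237 @ $16 + 135 @ $13 = $12,837
Ending inventory: 176 @ $13 = $2,288
Check: goods available $15,125 = COGS $12,837 + ending $2,288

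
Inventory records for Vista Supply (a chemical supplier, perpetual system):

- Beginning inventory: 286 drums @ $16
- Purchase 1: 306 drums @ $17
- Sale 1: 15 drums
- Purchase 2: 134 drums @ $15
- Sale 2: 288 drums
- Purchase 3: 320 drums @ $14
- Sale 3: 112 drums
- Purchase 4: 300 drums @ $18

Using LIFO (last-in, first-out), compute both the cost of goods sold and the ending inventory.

Sale 1 (15) [LIFO — newest first]: 15 @ $17 = $255
Sale 2 (288) [LIFO — newest first]: 134 @ $15 + 154 @ $17 = $4,628
Sale 3 (112) [LIFO — newest first]: 112 @ $14 = $1,568
Total COGS = $255 + $4,628 + $1,568 = $6,451
Ending inventory: 286 @ $16 + 137 @ $17 + 208 @ $14 + 300 @ $18 = $15,217

COGS = $6,451; ending inventory = $15,217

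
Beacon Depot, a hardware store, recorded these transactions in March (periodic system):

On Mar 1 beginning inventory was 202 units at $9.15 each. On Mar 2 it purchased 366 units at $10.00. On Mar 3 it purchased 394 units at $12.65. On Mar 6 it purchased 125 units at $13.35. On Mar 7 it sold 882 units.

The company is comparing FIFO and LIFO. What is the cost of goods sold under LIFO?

FIFO COGS: 202 @ $9.15 + 366 @ $10.00 + 314 @ $12.65 = $9,480.40
LIFO COGS: 125 @ $13.35 + 394 @ $12.65 + 363 @ $10.00 = $10,282.85

COGS = $10,282.85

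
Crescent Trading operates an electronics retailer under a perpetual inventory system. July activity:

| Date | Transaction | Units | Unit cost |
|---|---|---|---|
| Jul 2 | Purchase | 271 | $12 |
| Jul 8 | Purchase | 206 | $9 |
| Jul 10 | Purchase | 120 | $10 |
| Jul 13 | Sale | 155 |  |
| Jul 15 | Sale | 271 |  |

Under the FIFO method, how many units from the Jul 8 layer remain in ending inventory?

Jul 13, 155 sold [FIFO — oldest first]: 155 @ $12 = $1,860
Jul 15, 271 sold [FIFO — oldest first]: 116 @ $12 + 155 @ $9 = $2,787
Total COGS = $1,860 + $2,787 = $4,647
Ending inventory: 51 @ $9 + 120 @ $10 = $1,659
Check: goods available $6,306 = COGS $4,647 + ending $1,659

51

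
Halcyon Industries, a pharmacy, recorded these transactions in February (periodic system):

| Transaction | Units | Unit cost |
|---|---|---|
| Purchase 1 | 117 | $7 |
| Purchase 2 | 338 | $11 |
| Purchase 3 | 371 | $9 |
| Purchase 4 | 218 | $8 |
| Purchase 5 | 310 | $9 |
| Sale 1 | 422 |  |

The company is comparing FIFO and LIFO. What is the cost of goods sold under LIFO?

COGS = $3,686

FIFO COGS: 117 @ $7 + 305 @ $11 = $4,174
LIFO COGS: 310 @ $9 + 112 @ $8 = $3,686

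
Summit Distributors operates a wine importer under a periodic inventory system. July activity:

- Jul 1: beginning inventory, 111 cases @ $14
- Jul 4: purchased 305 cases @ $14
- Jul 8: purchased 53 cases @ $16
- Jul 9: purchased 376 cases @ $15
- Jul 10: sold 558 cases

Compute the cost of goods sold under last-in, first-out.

COGS = $8,294

Jul 10, 558 sold [LIFO — newest first]: 376 @ $15 + 53 @ $16 + 129 @ $14 = $8,294
Ending inventory: 111 @ $14 + 176 @ $14 = $4,018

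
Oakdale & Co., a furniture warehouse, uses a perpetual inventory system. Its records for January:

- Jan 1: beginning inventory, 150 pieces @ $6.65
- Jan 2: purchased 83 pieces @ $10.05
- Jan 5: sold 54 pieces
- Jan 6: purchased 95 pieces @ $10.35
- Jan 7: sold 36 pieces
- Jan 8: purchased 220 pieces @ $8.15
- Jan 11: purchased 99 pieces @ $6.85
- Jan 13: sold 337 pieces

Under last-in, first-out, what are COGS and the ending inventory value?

COGS = $3,572.75; ending inventory = $1,713.30

Jan 5, 54 sold [LIFO — newest first]: 54 @ $10.05 = $542.70
Jan 7, 36 sold [LIFO — newest first]: 36 @ $10.35 = $372.60
Jan 13, 337 sold [LIFO — newest first]: 99 @ $6.85 + 220 @ $8.15 + 18 @ $10.35 = $2,657.45
Total COGS = $542.70 + $372.60 + $2,657.45 = $3,572.75
Ending inventory: 150 @ $6.65 + 29 @ $10.05 + 41 @ $10.35 = $1,713.30
Check: goods available $5,286.05 = COGS $3,572.75 + ending $1,713.30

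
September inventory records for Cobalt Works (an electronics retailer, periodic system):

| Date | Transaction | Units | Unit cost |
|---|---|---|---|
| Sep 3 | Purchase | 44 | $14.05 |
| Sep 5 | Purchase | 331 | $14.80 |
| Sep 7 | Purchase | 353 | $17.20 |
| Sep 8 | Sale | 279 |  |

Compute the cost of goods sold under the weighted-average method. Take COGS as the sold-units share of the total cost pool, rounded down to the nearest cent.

COGS = $4,441.23

Sep 8, sell 279: 279/728 × $11,588.60 → $4,441.23
Ending inventory (cost pool remaining) = $7,147.37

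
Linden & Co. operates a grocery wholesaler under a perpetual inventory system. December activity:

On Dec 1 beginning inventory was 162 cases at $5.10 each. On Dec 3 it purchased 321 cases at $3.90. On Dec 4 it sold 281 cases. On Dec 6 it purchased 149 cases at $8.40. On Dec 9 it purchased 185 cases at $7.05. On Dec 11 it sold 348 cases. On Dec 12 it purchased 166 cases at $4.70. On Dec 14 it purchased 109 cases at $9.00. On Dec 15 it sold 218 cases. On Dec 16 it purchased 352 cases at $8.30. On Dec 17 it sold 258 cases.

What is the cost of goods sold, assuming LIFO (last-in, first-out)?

Dec 4, 281 sold [LIFO — newest first]: 281 @ $3.90 = $1,095.90
Dec 11, 348 sold [LIFO — newest first]: 185 @ $7.05 + 149 @ $8.40 + 14 @ $3.90 = $2,610.45
Dec 15, 218 sold [LIFO — newest first]: 109 @ $9.00 + 109 @ $4.70 = $1,493.30
Dec 17, 258 sold [LIFO — newest first]: 258 @ $8.30 = $2,141.40
Total COGS = $1,095.90 + $2,610.45 + $1,493.30 + $2,141.40 = $7,341.05
Ending inventory: 162 @ $5.10 + 26 @ $3.90 + 57 @ $4.70 + 94 @ $8.30 = $1,975.70
Check: goods available $9,316.75 = COGS $7,341.05 + ending $1,975.70

COGS = $7,341.05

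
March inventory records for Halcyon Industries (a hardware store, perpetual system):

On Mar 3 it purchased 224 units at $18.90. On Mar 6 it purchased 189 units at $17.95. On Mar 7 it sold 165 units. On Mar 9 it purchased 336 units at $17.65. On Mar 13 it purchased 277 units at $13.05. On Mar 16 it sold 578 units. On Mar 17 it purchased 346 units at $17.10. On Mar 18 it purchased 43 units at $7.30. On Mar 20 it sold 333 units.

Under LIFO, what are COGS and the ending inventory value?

COGS = $17,162.15; ending inventory = $6,239.75

Mar 7, 165 sold [LIFO — newest first]: 165 @ $17.95 = $2,961.75
Mar 16, 578 sold [LIFO — newest first]: 277 @ $13.05 + 301 @ $17.65 = $8,927.50
Mar 20, 333 sold [LIFO — newest first]: 43 @ $7.30 + 290 @ $17.10 = $5,272.90
Total COGS = $2,961.75 + $8,927.50 + $5,272.90 = $17,162.15
Ending inventory: 224 @ $18.90 + 24 @ $17.95 + 35 @ $17.65 + 56 @ $17.10 = $6,239.75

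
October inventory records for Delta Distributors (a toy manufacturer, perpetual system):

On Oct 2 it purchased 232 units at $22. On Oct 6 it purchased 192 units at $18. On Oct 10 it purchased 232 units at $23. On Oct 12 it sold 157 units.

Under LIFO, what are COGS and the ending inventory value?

Oct 12, 157 sold [LIFO — newest first]: 157 @ $23 = $3,611
Ending inventory: 232 @ $22 + 192 @ $18 + 75 @ $23 = $10,285
Check: goods available $13,896 = COGS $3,611 + ending $10,285

COGS = $3,611; ending inventory = $10,285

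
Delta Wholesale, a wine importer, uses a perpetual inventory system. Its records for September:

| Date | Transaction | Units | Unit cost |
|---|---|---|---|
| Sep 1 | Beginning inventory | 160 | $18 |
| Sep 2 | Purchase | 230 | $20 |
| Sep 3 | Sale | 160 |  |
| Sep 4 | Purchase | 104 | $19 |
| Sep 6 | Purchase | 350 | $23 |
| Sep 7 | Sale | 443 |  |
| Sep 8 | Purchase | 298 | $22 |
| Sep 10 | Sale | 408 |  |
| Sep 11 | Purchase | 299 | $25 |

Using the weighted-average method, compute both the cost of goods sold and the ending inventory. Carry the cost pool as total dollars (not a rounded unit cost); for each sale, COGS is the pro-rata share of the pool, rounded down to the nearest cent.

After Sep 1: 160 on hand, pool $2,880.00 (≈ $18.0000 each)
After Sep 2: 390 on hand, pool $7,480.00 (≈ $19.1795 each)
Sep 3, sell 160: 160/390 × $7,480.00 → $3,068.71
After Sep 4: 334 on hand, pool $6,387.29 (≈ $19.1236 each)
After Sep 6: 684 on hand, pool $14,437.29 (≈ $21.1071 each)
Sep 7, sell 443: 443/684 × $14,437.29 → $9,350.46
After Sep 8: 539 on hand, pool $11,642.83 (≈ $21.6008 each)
Sep 10, sell 408: 408/539 × $11,642.83 → $8,813.12
After Sep 11: 430 on hand, pool $10,304.71 (≈ $23.9644 each)
Total COGS = $3,068.71 + $9,350.46 + $8,813.12 = $21,232.29
Ending inventory (cost pool remaining) = $10,304.71

COGS = $21,232.29; ending inventory = $10,304.71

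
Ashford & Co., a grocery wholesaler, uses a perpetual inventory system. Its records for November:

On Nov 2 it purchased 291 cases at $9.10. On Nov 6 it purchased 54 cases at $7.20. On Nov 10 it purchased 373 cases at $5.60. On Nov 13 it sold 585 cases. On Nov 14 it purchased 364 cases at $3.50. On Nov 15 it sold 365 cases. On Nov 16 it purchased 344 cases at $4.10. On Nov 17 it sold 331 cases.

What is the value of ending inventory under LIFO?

Ending inventory = $1,254.50

Nov 13, 585 sold [LIFO — newest first]: 373 @ $5.60 + 54 @ $7.20 + 158 @ $9.10 = $3,915.40
Nov 15, 365 sold [LIFO — newest first]: 364 @ $3.50 + 1 @ $9.10 = $1,283.10
Nov 17, 331 sold [LIFO — newest first]: 331 @ $4.10 = $1,357.10
Total COGS = $3,915.40 + $1,283.10 + $1,357.10 = $6,555.60
Ending inventory: 132 @ $9.10 + 13 @ $4.10 = $1,254.50
Check: goods available $7,810.10 = COGS $6,555.60 + ending $1,254.50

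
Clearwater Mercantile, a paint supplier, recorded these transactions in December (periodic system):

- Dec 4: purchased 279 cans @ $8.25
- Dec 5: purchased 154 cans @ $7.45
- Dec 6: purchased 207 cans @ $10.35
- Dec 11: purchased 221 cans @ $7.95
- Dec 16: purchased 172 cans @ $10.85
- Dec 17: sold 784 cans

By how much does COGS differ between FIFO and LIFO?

$424.10

FIFO COGS: 279 @ $8.25 + 154 @ $7.45 + 207 @ $10.35 + 144 @ $7.95 = $6,736.30
LIFO COGS: 172 @ $10.85 + 221 @ $7.95 + 207 @ $10.35 + 154 @ $7.45 + 30 @ $8.25 = $7,160.40
Difference = |$6,736.30 − $7,160.40| = $424.10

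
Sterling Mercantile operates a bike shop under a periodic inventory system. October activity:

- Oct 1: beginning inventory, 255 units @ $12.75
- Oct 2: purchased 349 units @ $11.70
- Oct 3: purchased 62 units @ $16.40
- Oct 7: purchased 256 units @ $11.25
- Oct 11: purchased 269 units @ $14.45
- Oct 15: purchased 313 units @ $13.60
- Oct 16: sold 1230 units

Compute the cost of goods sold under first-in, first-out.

Oct 16, 1230 sold [FIFO — oldest first]: 255 @ $12.75 + 349 @ $11.70 + 62 @ $16.40 + 256 @ $11.25 + 269 @ $14.45 + 39 @ $13.60 = $15,648.80
Ending inventory: 274 @ $13.60 = $3,726.40

COGS = $15,648.80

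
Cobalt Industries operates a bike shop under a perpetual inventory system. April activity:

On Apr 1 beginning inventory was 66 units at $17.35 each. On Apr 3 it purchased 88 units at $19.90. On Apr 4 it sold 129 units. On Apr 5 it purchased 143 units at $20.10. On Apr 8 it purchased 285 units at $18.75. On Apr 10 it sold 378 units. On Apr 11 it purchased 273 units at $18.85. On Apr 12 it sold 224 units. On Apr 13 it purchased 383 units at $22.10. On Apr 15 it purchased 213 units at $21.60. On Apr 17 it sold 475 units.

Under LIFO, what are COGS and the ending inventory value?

COGS = $24,289.00; ending inventory = $5,036.50

Apr 4, 129 sold [LIFO — newest first]: 88 @ $19.90 + 41 @ $17.35 = $2,462.55
Apr 10, 378 sold [LIFO — newest first]: 285 @ $18.75 + 93 @ $20.10 = $7,213.05
Apr 12, 224 sold [LIFO — newest first]: 224 @ $18.85 = $4,222.40
Apr 17, 475 sold [LIFO — newest first]: 213 @ $21.60 + 262 @ $22.10 = $10,391.00
Total COGS = $2,462.55 + $7,213.05 + $4,222.40 + $10,391.00 = $24,289.00
Ending inventory: 25 @ $17.35 + 50 @ $20.10 + 49 @ $18.85 + 121 @ $22.10 = $5,036.50
Check: goods available $29,325.50 = COGS $24,289.00 + ending $5,036.50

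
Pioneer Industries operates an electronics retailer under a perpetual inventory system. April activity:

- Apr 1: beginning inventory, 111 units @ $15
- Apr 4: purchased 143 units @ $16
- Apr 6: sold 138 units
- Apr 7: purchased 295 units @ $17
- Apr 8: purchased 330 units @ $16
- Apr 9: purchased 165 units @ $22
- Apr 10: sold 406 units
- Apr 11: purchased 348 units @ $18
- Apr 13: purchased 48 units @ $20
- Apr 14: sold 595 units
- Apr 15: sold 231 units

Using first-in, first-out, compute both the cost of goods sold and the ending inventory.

Apr 6, 138 sold [FIFO — oldest first]: 111 @ $15 + 27 @ $16 = $2,097
Apr 10, 406 sold [FIFO — oldest first]: 116 @ $16 + 290 @ $17 = $6,786
Apr 14, 595 sold [FIFO — oldest first]: 5 @ $17 + 330 @ $16 + 165 @ $22 + 95 @ $18 = $10,705
Apr 15, 231 sold [FIFO — oldest first]: 231 @ $18 = $4,158
Total COGS = $2,097 + $6,786 + $10,705 + $4,158 = $23,746
Ending inventory: 22 @ $18 + 48 @ $20 = $1,356
Check: goods available $25,102 = COGS $23,746 + ending $1,356

COGS = $23,746; ending inventory = $1,356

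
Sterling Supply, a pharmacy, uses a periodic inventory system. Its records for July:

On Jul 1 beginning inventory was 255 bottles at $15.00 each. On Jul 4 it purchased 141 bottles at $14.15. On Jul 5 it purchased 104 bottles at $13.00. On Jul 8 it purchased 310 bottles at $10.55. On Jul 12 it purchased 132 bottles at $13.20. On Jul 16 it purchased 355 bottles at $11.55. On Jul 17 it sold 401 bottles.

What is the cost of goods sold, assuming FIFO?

COGS = $5,885.15

Jul 17, 401 sold [FIFO — oldest first]: 255 @ $15.00 + 141 @ $14.15 + 5 @ $13.00 = $5,885.15
Ending inventory: 99 @ $13.00 + 310 @ $10.55 + 132 @ $13.20 + 355 @ $11.55 = $10,400.15
Check: goods available $16,285.30 = COGS $5,885.15 + ending $10,400.15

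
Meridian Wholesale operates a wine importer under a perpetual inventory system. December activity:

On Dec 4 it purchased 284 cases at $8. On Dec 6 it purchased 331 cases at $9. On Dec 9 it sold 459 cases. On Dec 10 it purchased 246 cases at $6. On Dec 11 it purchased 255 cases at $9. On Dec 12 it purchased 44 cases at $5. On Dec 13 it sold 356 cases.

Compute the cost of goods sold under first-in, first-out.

Dec 9, 459 sold [FIFO — oldest first]: 284 @ $8 + 175 @ $9 = $3,847
Dec 13, 356 sold [FIFO — oldest first]: 156 @ $9 + 200 @ $6 = $2,604
Total COGS = $3,847 + $2,604 = $6,451
Ending inventory: 46 @ $6 + 255 @ $9 + 44 @ $5 = $2,791
Check: goods available $9,242 = COGS $6,451 + ending $2,791

COGS = $6,451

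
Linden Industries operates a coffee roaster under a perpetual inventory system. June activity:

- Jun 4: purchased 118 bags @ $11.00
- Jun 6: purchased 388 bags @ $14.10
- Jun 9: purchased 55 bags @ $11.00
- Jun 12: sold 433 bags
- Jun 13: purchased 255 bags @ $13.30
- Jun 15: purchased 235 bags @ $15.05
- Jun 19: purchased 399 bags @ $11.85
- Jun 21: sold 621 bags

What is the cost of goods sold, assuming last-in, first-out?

COGS = $14,004.05

Jun 12, 433 sold [LIFO — newest first]: 55 @ $11.00 + 378 @ $14.10 = $5,934.80
Jun 21, 621 sold [LIFO — newest first]: 399 @ $11.85 + 222 @ $15.05 = $8,069.25
Total COGS = $5,934.80 + $8,069.25 = $14,004.05
Ending inventory: 118 @ $11.00 + 10 @ $14.10 + 255 @ $13.30 + 13 @ $15.05 = $5,026.15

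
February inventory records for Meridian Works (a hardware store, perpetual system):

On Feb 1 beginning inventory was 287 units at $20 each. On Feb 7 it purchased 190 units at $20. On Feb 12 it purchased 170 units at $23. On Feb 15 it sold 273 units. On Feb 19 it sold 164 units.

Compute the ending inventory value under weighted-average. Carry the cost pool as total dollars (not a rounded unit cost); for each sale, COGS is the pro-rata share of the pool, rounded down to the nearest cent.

Ending inventory = $4,365.54

After Feb 1: 287 on hand, pool $5,740.00 (≈ $20.0000 each)
After Feb 7: 477 on hand, pool $9,540.00 (≈ $20.0000 each)
After Feb 12: 647 on hand, pool $13,450.00 (≈ $20.7883 each)
Feb 15, sell 273: 273/647 × $13,450.00 → $5,675.19
Feb 19, sell 164: 164/374 × $7,774.81 → $3,409.27
Total COGS = $5,675.19 + $3,409.27 = $9,084.46
Ending inventory (cost pool remaining) = $4,365.54
Check: goods available $13,450.00 = COGS $9,084.46 + ending $4,365.54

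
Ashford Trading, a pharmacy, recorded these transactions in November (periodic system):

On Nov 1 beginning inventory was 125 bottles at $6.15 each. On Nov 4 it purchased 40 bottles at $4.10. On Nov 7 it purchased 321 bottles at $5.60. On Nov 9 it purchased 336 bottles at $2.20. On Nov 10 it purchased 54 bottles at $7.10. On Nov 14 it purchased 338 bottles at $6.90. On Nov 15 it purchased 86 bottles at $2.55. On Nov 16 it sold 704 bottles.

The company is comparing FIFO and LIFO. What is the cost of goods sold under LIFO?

FIFO COGS: 125 @ $6.15 + 40 @ $4.10 + 321 @ $5.60 + 218 @ $2.20 = $3,209.95
LIFO COGS: 86 @ $2.55 + 338 @ $6.90 + 54 @ $7.10 + 226 @ $2.20 = $3,432.10

COGS = $3,432.10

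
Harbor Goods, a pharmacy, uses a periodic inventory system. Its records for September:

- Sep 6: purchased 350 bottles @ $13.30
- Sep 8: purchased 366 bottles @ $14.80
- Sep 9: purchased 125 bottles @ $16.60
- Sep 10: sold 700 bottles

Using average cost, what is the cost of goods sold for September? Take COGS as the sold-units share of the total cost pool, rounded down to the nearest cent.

Sep 10, sell 700: 700/841 × $12,146.80 → $10,110.29
Ending inventory (cost pool remaining) = $2,036.51
Check: goods available $12,146.80 = COGS $10,110.29 + ending $2,036.51

COGS = $10,110.29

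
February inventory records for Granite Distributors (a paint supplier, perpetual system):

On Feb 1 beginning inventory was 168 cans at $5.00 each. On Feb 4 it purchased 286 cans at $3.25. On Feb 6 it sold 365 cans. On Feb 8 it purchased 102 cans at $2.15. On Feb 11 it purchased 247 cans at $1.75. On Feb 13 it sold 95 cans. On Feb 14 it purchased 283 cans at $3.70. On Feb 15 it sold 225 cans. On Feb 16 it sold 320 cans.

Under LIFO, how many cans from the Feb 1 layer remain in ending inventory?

Feb 6, 365 sold [LIFO — newest first]: 286 @ $3.25 + 79 @ $5.00 = $1,324.50
Feb 13, 95 sold [LIFO — newest first]: 95 @ $1.75 = $166.25
Feb 15, 225 sold [LIFO — newest first]: 225 @ $3.70 = $832.50
Feb 16, 320 sold [LIFO — newest first]: 58 @ $3.70 + 152 @ $1.75 + 102 @ $2.15 + 8 @ $5.00 = $739.90
Total COGS = $1,324.50 + $166.25 + $832.50 + $739.90 = $3,063.15
Ending inventory: 81 @ $5.00 = $405.00

81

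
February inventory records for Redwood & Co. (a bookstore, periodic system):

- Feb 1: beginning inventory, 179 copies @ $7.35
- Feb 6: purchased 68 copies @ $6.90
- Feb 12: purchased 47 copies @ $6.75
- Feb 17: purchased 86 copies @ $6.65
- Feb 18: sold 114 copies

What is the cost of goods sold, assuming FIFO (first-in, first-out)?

COGS = $837.90

Feb 18, 114 sold [FIFO — oldest first]: 114 @ $7.35 = $837.90
Ending inventory: 65 @ $7.35 + 68 @ $6.90 + 47 @ $6.75 + 86 @ $6.65 = $1,836.10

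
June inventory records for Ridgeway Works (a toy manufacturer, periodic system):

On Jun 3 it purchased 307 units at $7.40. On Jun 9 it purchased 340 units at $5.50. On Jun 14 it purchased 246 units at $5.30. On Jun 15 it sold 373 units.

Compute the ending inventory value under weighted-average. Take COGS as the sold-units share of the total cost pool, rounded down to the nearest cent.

Jun 15, sell 373: 373/893 × $5,445.60 → $2,274.58
Ending inventory (cost pool remaining) = $3,171.02
Check: goods available $5,445.60 = COGS $2,274.58 + ending $3,171.02

Ending inventory = $3,171.02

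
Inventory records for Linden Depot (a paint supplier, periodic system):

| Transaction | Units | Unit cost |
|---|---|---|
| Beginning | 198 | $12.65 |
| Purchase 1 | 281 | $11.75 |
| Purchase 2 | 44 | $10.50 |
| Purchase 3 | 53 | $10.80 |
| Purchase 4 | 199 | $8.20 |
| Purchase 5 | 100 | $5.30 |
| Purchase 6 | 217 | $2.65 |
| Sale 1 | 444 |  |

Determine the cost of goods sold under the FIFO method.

Sale 1 (444) [FIFO — oldest first]: 198 @ $12.65 + 246 @ $11.75 = $5,395.20
Ending inventory: 35 @ $11.75 + 44 @ $10.50 + 53 @ $10.80 + 199 @ $8.20 + 100 @ $5.30 + 217 @ $2.65 = $4,182.50

COGS = $5,395.20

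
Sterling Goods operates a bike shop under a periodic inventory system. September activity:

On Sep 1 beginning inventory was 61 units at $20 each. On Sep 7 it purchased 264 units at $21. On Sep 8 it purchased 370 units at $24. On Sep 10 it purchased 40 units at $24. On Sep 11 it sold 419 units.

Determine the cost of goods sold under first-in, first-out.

Sep 11, 419 sold [FIFO — oldest first]: 61 @ $20 + 264 @ $21 + 94 @ $24 = $9,020
Ending inventory: 276 @ $24 + 40 @ $24 = $7,584
Check: goods available $16,604 = COGS $9,020 + ending $7,584

COGS = $9,020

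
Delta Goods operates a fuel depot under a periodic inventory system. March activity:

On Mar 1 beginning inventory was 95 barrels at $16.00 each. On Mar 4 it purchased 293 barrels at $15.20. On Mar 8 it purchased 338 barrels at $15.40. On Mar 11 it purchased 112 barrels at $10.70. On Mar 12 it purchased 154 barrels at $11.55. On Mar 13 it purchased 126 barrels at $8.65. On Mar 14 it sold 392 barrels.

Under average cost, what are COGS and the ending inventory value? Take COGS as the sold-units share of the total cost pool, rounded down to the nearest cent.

Mar 14, sell 392: 392/1118 × $15,245.80 → $5,345.57
Ending inventory (cost pool remaining) = $9,900.23

COGS = $5,345.57; ending inventory = $9,900.23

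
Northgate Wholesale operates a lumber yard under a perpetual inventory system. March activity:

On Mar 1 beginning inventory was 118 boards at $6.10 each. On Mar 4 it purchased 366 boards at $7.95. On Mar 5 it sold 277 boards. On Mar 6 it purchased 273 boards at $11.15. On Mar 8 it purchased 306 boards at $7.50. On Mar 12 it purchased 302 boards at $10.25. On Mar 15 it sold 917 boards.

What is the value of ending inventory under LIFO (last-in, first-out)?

Mar 5, 277 sold [LIFO — newest first]: 277 @ $7.95 = $2,202.15
Mar 15, 917 sold [LIFO — newest first]: 302 @ $10.25 + 306 @ $7.50 + 273 @ $11.15 + 36 @ $7.95 = $8,720.65
Total COGS = $2,202.15 + $8,720.65 = $10,922.80
Ending inventory: 118 @ $6.10 + 53 @ $7.95 = $1,141.15

Ending inventory = $1,141.15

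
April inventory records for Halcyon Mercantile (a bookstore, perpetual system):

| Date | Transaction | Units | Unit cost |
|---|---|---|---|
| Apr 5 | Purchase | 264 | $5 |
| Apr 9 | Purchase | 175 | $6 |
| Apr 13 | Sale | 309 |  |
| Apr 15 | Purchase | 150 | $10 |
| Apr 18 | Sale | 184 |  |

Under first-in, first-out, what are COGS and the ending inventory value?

COGS = $2,910; ending inventory = $960

Apr 13, 309 sold [FIFO — oldest first]: 264 @ $5 + 45 @ $6 = $1,590
Apr 18, 184 sold [FIFO — oldest first]: 130 @ $6 + 54 @ $10 = $1,320
Total COGS = $1,590 + $1,320 = $2,910
Ending inventory: 96 @ $10 = $960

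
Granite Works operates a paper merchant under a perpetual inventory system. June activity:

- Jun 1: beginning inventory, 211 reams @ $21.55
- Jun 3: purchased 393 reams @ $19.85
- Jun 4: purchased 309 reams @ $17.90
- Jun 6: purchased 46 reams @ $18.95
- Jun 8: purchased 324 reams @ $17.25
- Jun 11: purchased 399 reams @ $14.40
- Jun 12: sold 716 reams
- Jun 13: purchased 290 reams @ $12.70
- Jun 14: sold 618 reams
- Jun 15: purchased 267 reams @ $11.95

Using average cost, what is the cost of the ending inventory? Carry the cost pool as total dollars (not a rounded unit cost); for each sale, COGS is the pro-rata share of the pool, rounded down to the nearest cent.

After Jun 1: 211 on hand, pool $4,547.05 (≈ $21.5500 each)
After Jun 3: 604 on hand, pool $12,348.10 (≈ $20.4439 each)
After Jun 4: 913 on hand, pool $17,879.20 (≈ $19.5829 each)
After Jun 6: 959 on hand, pool $18,750.90 (≈ $19.5526 each)
After Jun 8: 1283 on hand, pool $24,339.90 (≈ $18.9711 each)
After Jun 11: 1682 on hand, pool $30,085.50 (≈ $17.8867 each)
Jun 12, sell 716: 716/1682 × $30,085.50 → $12,806.90
After Jun 13: 1256 on hand, pool $20,961.60 (≈ $16.6892 each)
Jun 14, sell 618: 618/1256 × $20,961.60 → $10,313.90
After Jun 15: 905 on hand, pool $13,838.35 (≈ $15.2910 each)
Total COGS = $12,806.90 + $10,313.90 = $23,120.80
Ending inventory (cost pool remaining) = $13,838.35

Ending inventory = $13,838.35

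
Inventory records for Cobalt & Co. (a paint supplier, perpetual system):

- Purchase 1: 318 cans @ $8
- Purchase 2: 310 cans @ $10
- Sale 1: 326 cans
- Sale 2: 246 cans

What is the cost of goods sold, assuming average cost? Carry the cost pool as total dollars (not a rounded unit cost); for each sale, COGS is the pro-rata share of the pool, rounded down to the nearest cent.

COGS = $5,140.71

After Purchase 1: 318 on hand, pool $2,544.00 (≈ $8.0000 each)
After Purchase 2: 628 on hand, pool $5,644.00 (≈ $8.9873 each)
Sale 1, sell 326: 326/628 × $5,644.00 → $2,929.84
Sale 2, sell 246: 246/302 × $2,714.16 → $2,210.87
Total COGS = $2,929.84 + $2,210.87 = $5,140.71
Ending inventory (cost pool remaining) = $503.29
Check: goods available $5,644.00 = COGS $5,140.71 + ending $503.29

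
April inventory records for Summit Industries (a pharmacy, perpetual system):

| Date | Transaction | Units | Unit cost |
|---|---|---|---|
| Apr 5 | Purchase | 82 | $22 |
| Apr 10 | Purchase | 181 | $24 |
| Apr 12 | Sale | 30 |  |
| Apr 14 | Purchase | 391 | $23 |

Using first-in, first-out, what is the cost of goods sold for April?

COGS = $660

Apr 12, 30 sold [FIFO — oldest first]: 30 @ $22 = $660
Ending inventory: 52 @ $22 + 181 @ $24 + 391 @ $23 = $14,481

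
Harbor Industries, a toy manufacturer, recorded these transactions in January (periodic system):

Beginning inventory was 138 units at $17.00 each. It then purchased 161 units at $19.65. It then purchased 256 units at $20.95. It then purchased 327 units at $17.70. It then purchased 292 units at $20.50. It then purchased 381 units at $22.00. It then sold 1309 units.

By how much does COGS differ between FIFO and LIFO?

$943.80

FIFO COGS: 138 @ $17.00 + 161 @ $19.65 + 256 @ $20.95 + 327 @ $17.70 + 292 @ $20.50 + 135 @ $22.00 = $25,616.75
LIFO COGS: 381 @ $22.00 + 292 @ $20.50 + 327 @ $17.70 + 256 @ $20.95 + 53 @ $19.65 = $26,560.55
Difference = |$25,616.75 − $26,560.55| = $943.80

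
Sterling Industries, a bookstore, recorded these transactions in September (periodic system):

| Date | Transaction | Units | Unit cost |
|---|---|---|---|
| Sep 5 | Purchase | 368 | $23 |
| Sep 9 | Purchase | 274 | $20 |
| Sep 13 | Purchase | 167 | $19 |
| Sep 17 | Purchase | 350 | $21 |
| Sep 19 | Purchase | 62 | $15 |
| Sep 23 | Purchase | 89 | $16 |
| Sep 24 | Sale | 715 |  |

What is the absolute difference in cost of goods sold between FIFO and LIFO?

FIFO COGS: 368 @ $23 + 274 @ $20 + 73 @ $19 = $15,331
LIFO COGS: 89 @ $16 + 62 @ $15 + 350 @ $21 + 167 @ $19 + 47 @ $20 = $13,817
Difference = |$15,331 − $13,817| = $1,514

$1,514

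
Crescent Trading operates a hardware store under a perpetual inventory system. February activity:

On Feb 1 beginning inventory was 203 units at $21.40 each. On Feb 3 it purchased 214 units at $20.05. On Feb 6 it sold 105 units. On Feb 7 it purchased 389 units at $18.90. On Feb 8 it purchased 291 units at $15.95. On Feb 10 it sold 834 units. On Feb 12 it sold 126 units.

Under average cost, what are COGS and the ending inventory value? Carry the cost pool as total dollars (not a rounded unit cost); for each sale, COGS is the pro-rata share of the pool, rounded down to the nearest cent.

COGS = $20,033.15; ending inventory = $595.30

After Feb 1: 203 on hand, pool $4,344.20 (≈ $21.4000 each)
After Feb 3: 417 on hand, pool $8,634.90 (≈ $20.7072 each)
Feb 6, sell 105: 105/417 × $8,634.90 → $2,174.25
After Feb 7: 701 on hand, pool $13,812.75 (≈ $19.7044 each)
After Feb 8: 992 on hand, pool $18,454.20 (≈ $18.6030 each)
Feb 10, sell 834: 834/992 × $18,454.20 → $15,514.92
Feb 12, sell 126: 126/158 × $2,939.28 → $2,343.98
Total COGS = $2,174.25 + $15,514.92 + $2,343.98 = $20,033.15
Ending inventory (cost pool remaining) = $595.30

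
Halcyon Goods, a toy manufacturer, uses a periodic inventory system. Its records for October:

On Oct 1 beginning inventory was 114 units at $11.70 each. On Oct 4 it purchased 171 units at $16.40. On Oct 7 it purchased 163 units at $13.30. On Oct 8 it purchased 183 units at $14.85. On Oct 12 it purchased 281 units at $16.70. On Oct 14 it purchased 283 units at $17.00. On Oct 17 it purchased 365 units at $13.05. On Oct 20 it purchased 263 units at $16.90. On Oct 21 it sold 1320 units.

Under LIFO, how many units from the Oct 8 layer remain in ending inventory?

Oct 21, 1320 sold [LIFO — newest first]: 263 @ $16.90 + 365 @ $13.05 + 283 @ $17.00 + 281 @ $16.70 + 128 @ $14.85 = $20,612.45
Ending inventory: 114 @ $11.70 + 171 @ $16.40 + 163 @ $13.30 + 55 @ $14.85 = $7,122.85

55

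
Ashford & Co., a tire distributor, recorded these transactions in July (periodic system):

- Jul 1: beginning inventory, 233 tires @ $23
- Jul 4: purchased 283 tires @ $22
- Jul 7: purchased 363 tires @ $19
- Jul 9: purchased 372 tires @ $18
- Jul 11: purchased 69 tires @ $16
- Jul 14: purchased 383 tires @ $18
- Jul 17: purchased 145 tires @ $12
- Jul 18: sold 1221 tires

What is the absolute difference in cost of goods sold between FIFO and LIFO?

FIFO COGS: 233 @ $23 + 283 @ $22 + 363 @ $19 + 342 @ $18 = $24,638
LIFO COGS: 145 @ $12 + 383 @ $18 + 69 @ $16 + 372 @ $18 + 252 @ $19 = $21,222
Difference = |$24,638 − $21,222| = $3,416

$3,416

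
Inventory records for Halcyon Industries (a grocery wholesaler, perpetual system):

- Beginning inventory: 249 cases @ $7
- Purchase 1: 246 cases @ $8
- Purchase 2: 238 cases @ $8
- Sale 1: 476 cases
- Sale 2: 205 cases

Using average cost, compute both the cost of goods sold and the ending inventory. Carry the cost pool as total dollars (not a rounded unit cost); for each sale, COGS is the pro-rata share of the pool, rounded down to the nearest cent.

After Beginning: 249 on hand, pool $1,743.00 (≈ $7.0000 each)
After Purchase 1: 495 on hand, pool $3,711.00 (≈ $7.4970 each)
After Purchase 2: 733 on hand, pool $5,615.00 (≈ $7.6603 each)
Sale 1, sell 476: 476/733 × $5,615.00 → $3,646.30
Sale 2, sell 205: 205/257 × $1,968.70 → $1,570.36
Total COGS = $3,646.30 + $1,570.36 = $5,216.66
Ending inventory (cost pool remaining) = $398.34
Check: goods available $5,615.00 = COGS $5,216.66 + ending $398.34

COGS = $5,216.66; ending inventory = $398.34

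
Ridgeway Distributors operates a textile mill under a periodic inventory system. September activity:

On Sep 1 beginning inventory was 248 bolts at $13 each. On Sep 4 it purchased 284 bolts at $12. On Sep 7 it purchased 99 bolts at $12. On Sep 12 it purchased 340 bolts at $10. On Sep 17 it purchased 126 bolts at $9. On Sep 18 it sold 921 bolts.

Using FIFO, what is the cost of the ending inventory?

Ending inventory = $1,634

Sep 18, 921 sold [FIFO — oldest first]: 248 @ $13 + 284 @ $12 + 99 @ $12 + 290 @ $10 = $10,720
Ending inventory: 50 @ $10 + 126 @ $9 = $1,634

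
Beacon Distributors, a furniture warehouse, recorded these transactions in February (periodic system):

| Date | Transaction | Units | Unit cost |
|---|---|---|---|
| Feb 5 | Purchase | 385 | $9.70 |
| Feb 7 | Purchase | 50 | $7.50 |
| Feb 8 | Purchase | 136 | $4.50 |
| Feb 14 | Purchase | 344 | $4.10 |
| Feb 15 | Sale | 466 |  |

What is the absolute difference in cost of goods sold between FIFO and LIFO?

FIFO COGS: 385 @ $9.70 + 50 @ $7.50 + 31 @ $4.50 = $4,249.00
LIFO COGS: 344 @ $4.10 + 122 @ $4.50 = $1,959.40
Difference = |$4,249.00 − $1,959.40| = $2,289.60

$2,289.60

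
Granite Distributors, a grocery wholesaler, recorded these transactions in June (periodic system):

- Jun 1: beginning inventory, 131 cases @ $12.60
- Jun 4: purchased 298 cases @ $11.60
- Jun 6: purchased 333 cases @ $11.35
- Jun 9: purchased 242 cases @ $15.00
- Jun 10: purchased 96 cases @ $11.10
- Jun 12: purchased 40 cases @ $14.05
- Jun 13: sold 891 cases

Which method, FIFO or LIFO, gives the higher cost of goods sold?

FIFO COGS: 131 @ $12.60 + 298 @ $11.60 + 333 @ $11.35 + 129 @ $15.00 = $10,821.95
LIFO COGS: 40 @ $14.05 + 96 @ $11.10 + 242 @ $15.00 + 333 @ $11.35 + 180 @ $11.60 = $11,125.15

LIFO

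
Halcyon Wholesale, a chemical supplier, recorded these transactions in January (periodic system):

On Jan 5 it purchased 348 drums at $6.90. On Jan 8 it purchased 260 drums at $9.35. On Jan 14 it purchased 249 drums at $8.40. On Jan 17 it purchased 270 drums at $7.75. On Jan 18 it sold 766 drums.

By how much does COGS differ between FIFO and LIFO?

$334.15

FIFO COGS: 348 @ $6.90 + 260 @ $9.35 + 158 @ $8.40 = $6,159.40
LIFO COGS: 270 @ $7.75 + 249 @ $8.40 + 247 @ $9.35 = $6,493.55
Difference = |$6,159.40 − $6,493.55| = $334.15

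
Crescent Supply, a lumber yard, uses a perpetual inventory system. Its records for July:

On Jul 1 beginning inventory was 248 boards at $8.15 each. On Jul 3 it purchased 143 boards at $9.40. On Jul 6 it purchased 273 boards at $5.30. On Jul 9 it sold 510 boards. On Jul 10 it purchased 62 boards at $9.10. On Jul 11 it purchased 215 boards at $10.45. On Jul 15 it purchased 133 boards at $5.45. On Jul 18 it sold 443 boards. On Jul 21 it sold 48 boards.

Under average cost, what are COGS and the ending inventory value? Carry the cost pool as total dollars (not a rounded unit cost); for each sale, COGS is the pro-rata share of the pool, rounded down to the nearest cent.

COGS = $7,745.98; ending inventory = $602.12

After Jul 1: 248 on hand, pool $2,021.20 (≈ $8.1500 each)
After Jul 3: 391 on hand, pool $3,365.40 (≈ $8.6072 each)
After Jul 6: 664 on hand, pool $4,812.30 (≈ $7.2474 each)
Jul 9, sell 510: 510/664 × $4,812.30 → $3,696.19
After Jul 10: 216 on hand, pool $1,680.31 (≈ $7.7792 each)
After Jul 11: 431 on hand, pool $3,927.06 (≈ $9.1115 each)
After Jul 15: 564 on hand, pool $4,651.91 (≈ $8.2481 each)
Jul 18, sell 443: 443/564 × $4,651.91 → $3,653.89
Jul 21, sell 48: 48/121 × $998.02 → $395.90
Total COGS = $3,696.19 + $3,653.89 + $395.90 = $7,745.98
Ending inventory (cost pool remaining) = $602.12
Check: goods available $8,348.10 = COGS $7,745.98 + ending $602.12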